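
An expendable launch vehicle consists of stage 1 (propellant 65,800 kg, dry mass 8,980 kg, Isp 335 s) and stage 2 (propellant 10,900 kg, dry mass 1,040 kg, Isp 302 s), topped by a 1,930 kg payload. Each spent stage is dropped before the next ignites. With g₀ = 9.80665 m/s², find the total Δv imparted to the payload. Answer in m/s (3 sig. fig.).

Δv ≈ 9020 m/s

Ignition mass of stage 1 = 65,800+8,980 + 10,900+1,040 + 1,930 = 88,650 kg.
Stage 1: m₀ = 88,650 kg, m_f = 88,650 − 65,800 = 22,850 kg; Δv = 335×9.80665×ln(3.88) = 3285.2×1.3557 ≈ 4454 m/s.
Stage 2: m₀ = 13,870 kg, m_f = 13,870 − 10,900 = 2,970 kg; Δv = 302×9.80665×ln(4.67) = 2961.6×1.5412 ≈ 4564 m/s.
Total Δv = 4454 + 4564 = 9018 m/s.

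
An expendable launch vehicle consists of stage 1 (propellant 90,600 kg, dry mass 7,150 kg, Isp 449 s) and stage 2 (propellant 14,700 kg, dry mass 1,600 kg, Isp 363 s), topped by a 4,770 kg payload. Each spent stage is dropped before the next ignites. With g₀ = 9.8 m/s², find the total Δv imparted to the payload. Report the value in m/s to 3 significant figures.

Δv ≈ 10600 m/s

Ignition mass of stage 1 = 90,600+7,150 + 14,700+1,600 + 4,770 = 118,820 kg.
Stage 1: m₀ = 118,820 kg, m_f = 118,820 − 90,600 = 28,220 kg; Δv = 449×9.8×ln(4.21) = 4400.2×1.4376 ≈ 6326 m/s.
Stage 2: m₀ = 21,070 kg, m_f = 21,070 − 14,700 = 6,370 kg; Δv = 363×9.8×ln(3.308) = 3557.4×1.1963 ≈ 4256 m/s.
Total Δv = 6326 + 4256 = 10582 m/s.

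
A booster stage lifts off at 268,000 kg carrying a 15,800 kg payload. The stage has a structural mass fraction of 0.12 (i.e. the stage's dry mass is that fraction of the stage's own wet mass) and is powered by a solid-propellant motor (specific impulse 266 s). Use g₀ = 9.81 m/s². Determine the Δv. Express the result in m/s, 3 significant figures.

Δv ≈ 4600 m/s

Stage wet mass = m₀ − payload = 268,000 − 15,800 = 252,200 kg.
Stage dry mass = ε × stage wet mass = 0.12 × 252,200 = 30,264 kg.
Burnout mass m_f = stage dry + payload = 30,264 + 15,800 = 46,064 kg.
v_e = Isp · g₀ = 266 × 9.81 = 2609.5 m/s.
Δv = v_e · ln(268,000/46,064) = 2609.5 × ln(5.818) = 2609.5 × 1.7610 ≈ 4595 m/s.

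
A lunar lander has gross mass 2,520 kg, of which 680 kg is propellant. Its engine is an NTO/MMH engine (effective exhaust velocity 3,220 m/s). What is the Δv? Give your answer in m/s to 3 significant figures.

Δv ≈ 1010 m/s

m_f = m₀ − m_prop = 2,520 − 680 = 1,840 kg.
Using Δv = v_e ln(m₀/m_f): Δv = v_e · ln(m₀/m_f) = 3220.0 × ln(1.37) = 3220.0 × 0.3145 ≈ 1012.7 m/s.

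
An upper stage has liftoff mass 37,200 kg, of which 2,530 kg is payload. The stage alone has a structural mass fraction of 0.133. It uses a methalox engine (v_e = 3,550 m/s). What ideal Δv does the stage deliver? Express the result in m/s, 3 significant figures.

Stage wet mass = m₀ − payload = 37,200 − 2,530 = 34,670 kg.
Stage dry mass = ε × stage wet mass = 0.133 × 34,670 = 4,611.11 kg.
Burnout mass m_f = stage dry + payload = 4,611.11 + 2,530 = 7,141.11 kg.
Δv = v_e · ln(37,200/7,141.11) = 3550.0 × ln(5.209) = 3550.0 × 1.6504 ≈ 5859 m/s.

Δv ≈ 5860 m/s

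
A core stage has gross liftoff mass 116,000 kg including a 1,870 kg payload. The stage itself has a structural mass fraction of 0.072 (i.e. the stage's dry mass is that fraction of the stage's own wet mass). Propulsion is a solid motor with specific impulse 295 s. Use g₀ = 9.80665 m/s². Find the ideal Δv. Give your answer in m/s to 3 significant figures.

Δv ≈ 7070 m/s

Stage wet mass = m₀ − payload = 116,000 − 1,870 = 114,130 kg.
Stage dry mass = ε × stage wet mass = 0.072 × 114,130 = 8,217.36 kg.
Burnout mass m_f = stage dry + payload = 8,217.36 + 1,870 = 10,087.36 kg.
v_e = Isp · g₀ = 295 × 9.80665 = 2893.0 m/s.
Using Δv = v_e ln(m₀/m_f): Δv = v_e · ln(116,000/10,087.36) = 2893.0 × ln(11.5) = 2893.0 × 2.4423 ≈ 7066 m/s.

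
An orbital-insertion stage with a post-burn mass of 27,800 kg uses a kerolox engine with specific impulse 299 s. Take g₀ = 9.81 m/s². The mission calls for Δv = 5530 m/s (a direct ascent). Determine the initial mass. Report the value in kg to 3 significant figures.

v_e = Isp · g₀ = 299 × 9.81 = 2933.2 m/s.
By the Tsiolkovsky rocket equation, m₀/m_f = exp(Δv / v_e) = exp(5530 / 2933.2) = exp(1.8853) = 6.5885.
m₀ = m_f × 6.5885 = 27,800 × 6.5885 = 183,160 kg.

initial mass ≈ 183000 kg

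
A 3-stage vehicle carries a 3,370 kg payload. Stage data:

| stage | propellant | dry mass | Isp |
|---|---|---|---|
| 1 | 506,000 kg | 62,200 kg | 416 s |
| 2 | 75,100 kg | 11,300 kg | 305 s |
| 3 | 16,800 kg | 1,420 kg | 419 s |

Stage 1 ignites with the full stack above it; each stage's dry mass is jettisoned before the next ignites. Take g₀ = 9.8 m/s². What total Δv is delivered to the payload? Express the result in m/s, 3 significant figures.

Ignition mass of stage 1 = 506,000+62,200 + 75,100+11,300 + 16,800+1,420 + 3,370 = 676,190 kg.
Stage 1: m₀ = 676,190 kg, m_f = 676,190 − 506,000 = 170,190 kg; Δv = 416×9.8×ln(3.973) = 4076.8×1.3796 ≈ 5624 m/s.
Stage 2: m₀ = 107,990 kg, m_f = 107,990 − 75,100 = 32,890 kg; Δv = 305×9.8×ln(3.283) = 2989.0×1.1889 ≈ 3554 m/s.
Stage 3: m₀ = 21,590 kg, m_f = 21,590 − 16,800 = 4,790 kg; Δv = 419×9.8×ln(4.507) = 4106.2×1.5057 ≈ 6183 m/s.
Total Δv = 5624 + 3554 + 6183 = 15361 m/s.

Δv ≈ 15400 m/s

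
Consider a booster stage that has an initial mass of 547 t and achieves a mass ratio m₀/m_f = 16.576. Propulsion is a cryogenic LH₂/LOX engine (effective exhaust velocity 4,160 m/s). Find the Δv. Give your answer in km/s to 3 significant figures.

Δv ≈ 11.7 km/s

Rocket equation: Δv = v_e · ln(16.576) = 4160.0 × 2.8080 ≈ 11681.1 m/s.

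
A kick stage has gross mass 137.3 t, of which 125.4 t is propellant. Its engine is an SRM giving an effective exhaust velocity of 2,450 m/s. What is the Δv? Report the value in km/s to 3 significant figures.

m_f = m₀ − m_prop = 137.3 − 125.4 = 11.9 t.
Δv = v_e · ln(m₀/m_f) = 2450.0 × ln(11.54) = 2450.0 × 2.4456 ≈ 5991.8 m/s.

Δv ≈ 5.99 km/s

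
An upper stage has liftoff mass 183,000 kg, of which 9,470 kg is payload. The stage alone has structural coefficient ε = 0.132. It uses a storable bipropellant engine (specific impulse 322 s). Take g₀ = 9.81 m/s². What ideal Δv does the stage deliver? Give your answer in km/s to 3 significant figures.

Stage wet mass = m₀ − payload = 183,000 − 9,470 = 173,530 kg.
Stage dry mass = ε × stage wet mass = 0.132 × 173,530 = 22,906 kg.
Burnout mass m_f = stage dry + payload = 22,906 + 9,470 = 32,376 kg.
v_e = Isp · g₀ = 322 × 9.81 = 3158.8 m/s.
From the ideal rocket equation, Δv = v_e · ln(183,000/32,376) = 3158.8 × ln(5.652) = 3158.8 × 1.7321 ≈ 5471 m/s.

Δv ≈ 5.47 km/s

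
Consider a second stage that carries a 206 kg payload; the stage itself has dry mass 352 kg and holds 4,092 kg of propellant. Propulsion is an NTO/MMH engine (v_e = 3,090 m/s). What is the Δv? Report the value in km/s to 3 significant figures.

m₀ = payload + dry + propellant = 206 + 352 + 4,092 = 4,650 kg.
m_f = payload + dry = 206 + 352 = 558 kg.
Using Δv = v_e ln(m₀/m_f): Δv = v_e · ln(m₀/m_f) = 3090.0 × ln(8.333) = 3090.0 × 2.1203 ≈ 6551.6 m/s.

Δv ≈ 6.55 km/s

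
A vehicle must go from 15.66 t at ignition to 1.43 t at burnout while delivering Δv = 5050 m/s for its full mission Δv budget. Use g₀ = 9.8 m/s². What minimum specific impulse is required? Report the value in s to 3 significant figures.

ln(m₀/m_f) = ln(15660/1430) = ln(10.95) = 2.3934.
Using Δv = v_e ln(m₀/m_f): v_e = Δv / ln(m₀/m_f) = 5050 / 2.3934 = 2109.9 m/s.
Isp = v_e / g₀ = 2109.9 / 9.8 = 215.3 s.

Isp ≈ 215 s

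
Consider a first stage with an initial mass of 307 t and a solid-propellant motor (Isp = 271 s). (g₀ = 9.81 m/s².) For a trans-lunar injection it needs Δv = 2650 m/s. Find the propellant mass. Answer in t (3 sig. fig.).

propellant mass ≈ 194 t

v_e = Isp · g₀ = 271 × 9.81 = 2658.5 m/s.
By the Tsiolkovsky rocket equation, m₀/m_f = exp(Δv / v_e) = exp(2650 / 2658.5) = exp(0.9968) = 2.7096.
m_f = 307 / 2.7096 = 113.301 t, so propellant = m₀ − m_f = 307 − 113.301 = 193.699 t.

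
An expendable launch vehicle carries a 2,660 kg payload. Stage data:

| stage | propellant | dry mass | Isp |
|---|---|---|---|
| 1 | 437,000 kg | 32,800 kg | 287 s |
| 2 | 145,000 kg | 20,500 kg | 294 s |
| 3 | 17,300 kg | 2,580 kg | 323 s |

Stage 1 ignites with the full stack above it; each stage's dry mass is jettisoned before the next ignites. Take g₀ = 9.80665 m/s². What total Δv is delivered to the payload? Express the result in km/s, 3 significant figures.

Ignition mass of stage 1 = 437,000+32,800 + 145,000+20,500 + 17,300+2,580 + 2,660 = 657,840 kg.
Stage 1: m₀ = 657,840 kg, m_f = 657,840 − 437,000 = 220,840 kg; Δv = 287×9.80665×ln(2.979) = 2814.5×1.0915 ≈ 3072 m/s.
Stage 2: m₀ = 188,040 kg, m_f = 188,040 − 145,000 = 43,040 kg; Δv = 294×9.80665×ln(4.369) = 2883.2×1.4745 ≈ 4251 m/s.
Stage 3: m₀ = 22,540 kg, m_f = 22,540 − 17,300 = 5,240 kg; Δv = 323×9.80665×ln(4.302) = 3167.5×1.4590 ≈ 4621 m/s.
Total Δv = 3072 + 4251 + 4621 = 11944 m/s.

Δv ≈ 11.9 km/s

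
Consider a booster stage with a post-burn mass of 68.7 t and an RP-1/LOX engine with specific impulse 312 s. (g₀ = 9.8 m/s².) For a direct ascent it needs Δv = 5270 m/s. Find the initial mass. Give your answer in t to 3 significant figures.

v_e = Isp · g₀ = 312 × 9.8 = 3057.6 m/s.
m₀/m_f = exp(Δv / v_e) = exp(5270 / 3057.6) = exp(1.7236) = 5.6045.
m₀ = m_f × 5.6045 = 68.7 × 5.6045 = 385.029 t.

initial mass ≈ 385 t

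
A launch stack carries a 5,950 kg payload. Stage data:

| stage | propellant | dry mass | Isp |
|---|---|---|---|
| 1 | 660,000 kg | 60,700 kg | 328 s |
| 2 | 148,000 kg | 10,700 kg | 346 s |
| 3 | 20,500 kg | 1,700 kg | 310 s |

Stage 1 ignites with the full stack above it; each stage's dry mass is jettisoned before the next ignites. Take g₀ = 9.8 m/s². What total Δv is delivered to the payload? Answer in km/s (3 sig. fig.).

Ignition mass of stage 1 = 660,000+60,700 + 148,000+10,700 + 20,500+1,700 + 5,950 = 907,550 kg.
Stage 1: m₀ = 907,550 kg, m_f = 907,550 − 660,000 = 247,550 kg; Δv = 328×9.8×ln(3.666) = 3214.4×1.2991 ≈ 4176 m/s.
Stage 2: m₀ = 186,850 kg, m_f = 186,850 − 148,000 = 38,850 kg; Δv = 346×9.8×ln(4.81) = 3390.8×1.5706 ≈ 5326 m/s.
Stage 3: m₀ = 28,150 kg, m_f = 28,150 − 20,500 = 7,650 kg; Δv = 310×9.8×ln(3.68) = 3038.0×1.3028 ≈ 3958 m/s.
Total Δv = 4176 + 5326 + 3958 = 13460 m/s.

Δv ≈ 13.5 km/s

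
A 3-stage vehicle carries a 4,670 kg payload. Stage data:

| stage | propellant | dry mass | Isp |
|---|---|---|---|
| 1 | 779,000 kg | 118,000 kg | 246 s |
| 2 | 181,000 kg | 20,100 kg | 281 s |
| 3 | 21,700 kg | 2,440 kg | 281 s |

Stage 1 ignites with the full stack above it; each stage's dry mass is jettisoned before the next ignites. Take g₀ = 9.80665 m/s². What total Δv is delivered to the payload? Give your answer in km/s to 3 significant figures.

Ignition mass of stage 1 = 779,000+118,000 + 181,000+20,100 + 21,700+2,440 + 4,670 = 1,126,910 kg.
Stage 1: m₀ = 1,126,910 kg, m_f = 1,126,910 − 779,000 = 347,910 kg; Δv = 246×9.80665×ln(3.239) = 2412.4×1.1753 ≈ 2835 m/s.
Stage 2: m₀ = 229,910 kg, m_f = 229,910 − 181,000 = 48,910 kg; Δv = 281×9.80665×ln(4.701) = 2755.7×1.5477 ≈ 4265 m/s.
Stage 3: m₀ = 28,810 kg, m_f = 28,810 − 21,700 = 7,110 kg; Δv = 281×9.80665×ln(4.052) = 2755.7×1.3992 ≈ 3856 m/s.
Total Δv = 2835 + 4265 + 3856 = 10956 m/s.

Δv ≈ 11.0 km/s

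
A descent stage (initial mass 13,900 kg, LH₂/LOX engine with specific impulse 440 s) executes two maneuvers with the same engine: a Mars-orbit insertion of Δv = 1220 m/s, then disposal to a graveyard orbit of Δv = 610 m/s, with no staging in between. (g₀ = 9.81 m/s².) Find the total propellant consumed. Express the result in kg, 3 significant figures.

v_e = Isp · g₀ = 440 × 9.81 = 4316.4 m/s.
After the first burn: m = 13900 × exp(−1220/4316.4) = 13900 × 0.75379 = 10,477.7 kg.
After the second burn: m = 10,477.7 × exp(−610/4316.4) = 10,477.7 × 0.86821 = 9,096.84 kg.
Total propellant = m₀ − m_final = 13900 − 9,096.84 = 4,803.16 kg.

total propellant consumed ≈ 4800 kg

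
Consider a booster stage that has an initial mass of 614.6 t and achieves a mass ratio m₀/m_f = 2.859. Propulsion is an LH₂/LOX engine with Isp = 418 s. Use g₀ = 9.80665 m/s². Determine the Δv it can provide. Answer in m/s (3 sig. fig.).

Δv ≈ 4310 m/s

v_e = Isp · g₀ = 418 × 9.80665 = 4099.2 m/s.
From the ideal rocket equation, Δv = v_e · ln(2.859) = 4099.2 × 1.0505 ≈ 4306.1 m/s.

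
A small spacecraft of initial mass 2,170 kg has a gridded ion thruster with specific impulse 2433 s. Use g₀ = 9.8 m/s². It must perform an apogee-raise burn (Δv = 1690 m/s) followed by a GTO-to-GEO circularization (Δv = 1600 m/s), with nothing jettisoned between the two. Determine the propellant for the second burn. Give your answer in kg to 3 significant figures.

v_e = Isp · g₀ = 2433 × 9.8 = 23843.4 m/s.
After the first burn: m = 2170 × exp(−1690/23843.4) = 2170 × 0.93157 = 2,021.51 kg.
After the second burn: m = 2,021.51 × exp(−1600/23843.4) = 2,021.51 × 0.93510 = 1,890.31 kg.
Second-burn propellant = 2,021.51 − 1,890.31 = 131.2 kg.

propellant for the second burn ≈ 131 kg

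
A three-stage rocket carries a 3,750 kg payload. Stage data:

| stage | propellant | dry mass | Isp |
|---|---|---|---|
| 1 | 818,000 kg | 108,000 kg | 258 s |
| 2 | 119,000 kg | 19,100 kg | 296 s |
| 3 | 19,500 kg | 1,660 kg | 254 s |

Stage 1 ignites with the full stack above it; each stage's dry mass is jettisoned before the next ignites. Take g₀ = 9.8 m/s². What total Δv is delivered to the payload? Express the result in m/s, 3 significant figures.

Ignition mass of stage 1 = 818,000+108,000 + 119,000+19,100 + 19,500+1,660 + 3,750 = 1,089,010 kg.
Stage 1: m₀ = 1,089,010 kg, m_f = 1,089,010 − 818,000 = 271,010 kg; Δv = 258×9.8×ln(4.018) = 2528.4×1.3909 ≈ 3517 m/s.
Stage 2: m₀ = 163,010 kg, m_f = 163,010 − 119,000 = 44,010 kg; Δv = 296×9.8×ln(3.704) = 2900.8×1.3094 ≈ 3798 m/s.
Stage 3: m₀ = 24,910 kg, m_f = 24,910 − 19,500 = 5,410 kg; Δv = 254×9.8×ln(4.604) = 2489.2×1.5270 ≈ 3801 m/s.
Total Δv = 3517 + 3798 + 3801 = 11116 m/s.

Δv ≈ 11100 m/s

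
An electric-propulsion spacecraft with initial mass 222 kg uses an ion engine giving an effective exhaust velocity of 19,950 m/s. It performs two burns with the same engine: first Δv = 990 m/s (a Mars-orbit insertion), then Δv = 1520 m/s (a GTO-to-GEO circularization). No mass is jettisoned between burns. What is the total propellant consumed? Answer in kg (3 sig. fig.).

After the first burn: m = 222 × exp(−990/19950.0) = 222 × 0.95159 = 211.253 kg.
After the second burn: m = 211.253 × exp(−1520/19950.0) = 211.253 × 0.92664 = 195.755 kg.
Total propellant = m₀ − m_final = 222 − 195.755 = 26.245 kg.

total propellant consumed ≈ 26.2 kg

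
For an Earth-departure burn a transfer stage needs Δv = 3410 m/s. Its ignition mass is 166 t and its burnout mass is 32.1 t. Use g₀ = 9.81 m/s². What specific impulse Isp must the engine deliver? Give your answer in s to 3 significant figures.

ln(m₀/m_f) = ln(166000/32100) = ln(5.171) = 1.6431.
Using Δv = v_e ln(m₀/m_f): v_e = Δv / ln(m₀/m_f) = 3410 / 1.6431 = 2075.3 m/s.
Isp = v_e / g₀ = 2075.3 / 9.81 = 211.5 s.

Isp ≈ 212 s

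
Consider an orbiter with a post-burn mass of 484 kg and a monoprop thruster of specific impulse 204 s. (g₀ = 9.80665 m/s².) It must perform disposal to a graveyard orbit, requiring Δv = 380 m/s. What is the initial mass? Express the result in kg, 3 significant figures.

v_e = Isp · g₀ = 204 × 9.80665 = 2000.6 m/s.
By the Tsiolkovsky rocket equation, m₀/m_f = exp(Δv / v_e) = exp(380 / 2000.6) = exp(0.1899) = 1.2092.
m₀ = m_f × 1.2092 = 484 × 1.2092 = 585.253 kg.

initial mass ≈ 585 kg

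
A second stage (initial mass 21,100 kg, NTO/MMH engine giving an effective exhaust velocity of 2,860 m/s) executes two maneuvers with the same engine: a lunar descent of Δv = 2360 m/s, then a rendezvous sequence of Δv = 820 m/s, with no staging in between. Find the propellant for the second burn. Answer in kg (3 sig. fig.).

After the first burn: m = 21100 × exp(−2360/2860.0) = 21100 × 0.43816 = 9,245.18 kg.
After the second burn: m = 9,245.18 × exp(−820/2860.0) = 9,245.18 × 0.75073 = 6,940.63 kg.
Second-burn propellant = 9,245.18 − 6,940.63 = 2,304.55 kg.

propellant for the second burn ≈ 2300 kg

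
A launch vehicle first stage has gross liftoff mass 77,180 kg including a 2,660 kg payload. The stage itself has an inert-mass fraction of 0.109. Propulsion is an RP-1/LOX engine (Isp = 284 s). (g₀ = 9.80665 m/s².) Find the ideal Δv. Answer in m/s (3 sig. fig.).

Δv ≈ 5480 m/s

Stage wet mass = m₀ − payload = 77,180 − 2,660 = 74,520 kg.
Stage dry mass = ε × stage wet mass = 0.109 × 74,520 = 8,122.68 kg.
Burnout mass m_f = stage dry + payload = 8,122.68 + 2,660 = 10,782.68 kg.
v_e = Isp · g₀ = 284 × 9.80665 = 2785.1 m/s.
Δv = v_e · ln(77,180/10,782.68) = 2785.1 × ln(7.158) = 2785.1 × 1.9682 ≈ 5482 m/s.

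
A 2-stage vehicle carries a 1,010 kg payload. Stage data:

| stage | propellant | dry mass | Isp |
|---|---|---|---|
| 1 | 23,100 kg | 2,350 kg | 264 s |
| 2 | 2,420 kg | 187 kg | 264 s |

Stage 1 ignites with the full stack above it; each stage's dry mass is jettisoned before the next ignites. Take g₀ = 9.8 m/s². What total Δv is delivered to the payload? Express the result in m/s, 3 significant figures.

Δv ≈ 6960 m/s

Ignition mass of stage 1 = 23,100+2,350 + 2,420+187 + 1,010 = 29,067 kg.
Stage 1: m₀ = 29,067 kg, m_f = 29,067 − 23,100 = 5,967 kg; Δv = 264×9.8×ln(4.871) = 2587.2×1.5834 ≈ 4096 m/s.
Stage 2: m₀ = 3,617 kg, m_f = 3,617 − 2,420 = 1,197 kg; Δv = 264×9.8×ln(3.022) = 2587.2×1.1058 ≈ 2861 m/s.
Total Δv = 4096 + 2861 = 6957 m/s.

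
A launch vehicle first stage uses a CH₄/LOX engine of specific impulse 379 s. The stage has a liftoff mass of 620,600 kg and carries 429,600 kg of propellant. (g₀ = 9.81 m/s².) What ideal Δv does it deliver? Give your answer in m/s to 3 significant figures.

v_e = Isp · g₀ = 379 × 9.81 = 3718.0 m/s.
m_f = m₀ − m_prop = 620,600 − 429,600 = 191,000 kg.
Δv = v_e · ln(m₀/m_f) = 3718.0 × ln(3.249) = 3718.0 × 1.1784 ≈ 4381.3 m/s.

Δv ≈ 4380 m/s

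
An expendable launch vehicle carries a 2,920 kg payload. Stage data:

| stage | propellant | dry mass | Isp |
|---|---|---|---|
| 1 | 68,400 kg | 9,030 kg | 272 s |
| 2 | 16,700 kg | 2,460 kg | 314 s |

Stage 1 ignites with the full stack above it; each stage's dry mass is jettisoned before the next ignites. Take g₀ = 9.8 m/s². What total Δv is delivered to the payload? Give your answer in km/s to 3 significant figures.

Ignition mass of stage 1 = 68,400+9,030 + 16,700+2,460 + 2,920 = 99,510 kg.
Stage 1: m₀ = 99,510 kg, m_f = 99,510 − 68,400 = 31,110 kg; Δv = 272×9.8×ln(3.199) = 2665.6×1.1627 ≈ 3099 m/s.
Stage 2: m₀ = 22,080 kg, m_f = 22,080 − 16,700 = 5,380 kg; Δv = 314×9.8×ln(4.104) = 3077.2×1.4120 ≈ 4345 m/s.
Total Δv = 3099 + 4345 = 7444 m/s.

Δv ≈ 7.44 km/s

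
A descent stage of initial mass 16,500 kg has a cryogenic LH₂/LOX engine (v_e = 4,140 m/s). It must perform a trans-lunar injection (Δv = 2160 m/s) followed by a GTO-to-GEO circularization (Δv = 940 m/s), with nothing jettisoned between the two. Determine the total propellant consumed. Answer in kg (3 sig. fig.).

total propellant consumed ≈ 8700 kg

After the first burn: m = 16500 × exp(−2160/4140.0) = 16500 × 0.59349 = 9,792.59 kg.
After the second burn: m = 9,792.59 × exp(−940/4140.0) = 9,792.59 × 0.79688 = 7,803.52 kg.
Total propellant = m₀ − m_final = 16500 − 7,803.52 = 8,696.48 kg.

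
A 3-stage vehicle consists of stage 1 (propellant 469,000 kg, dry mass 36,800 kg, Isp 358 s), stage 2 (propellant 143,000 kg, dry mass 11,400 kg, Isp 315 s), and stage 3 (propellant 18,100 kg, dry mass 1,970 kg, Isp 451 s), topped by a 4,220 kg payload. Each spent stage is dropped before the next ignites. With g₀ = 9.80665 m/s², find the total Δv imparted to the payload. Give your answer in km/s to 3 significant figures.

Δv ≈ 15.1 km/s

Ignition mass of stage 1 = 469,000+36,800 + 143,000+11,400 + 18,100+1,970 + 4,220 = 684,490 kg.
Stage 1: m₀ = 684,490 kg, m_f = 684,490 − 469,000 = 215,490 kg; Δv = 358×9.80665×ln(3.176) = 3510.8×1.1558 ≈ 4058 m/s.
Stage 2: m₀ = 178,690 kg, m_f = 178,690 − 143,000 = 35,690 kg; Δv = 315×9.80665×ln(5.007) = 3089.1×1.6108 ≈ 4976 m/s.
Stage 3: m₀ = 24,290 kg, m_f = 24,290 − 18,100 = 6,190 kg; Δv = 451×9.80665×ln(3.924) = 4422.8×1.3671 ≈ 6047 m/s.
Total Δv = 4058 + 4976 + 6047 = 15081 m/s.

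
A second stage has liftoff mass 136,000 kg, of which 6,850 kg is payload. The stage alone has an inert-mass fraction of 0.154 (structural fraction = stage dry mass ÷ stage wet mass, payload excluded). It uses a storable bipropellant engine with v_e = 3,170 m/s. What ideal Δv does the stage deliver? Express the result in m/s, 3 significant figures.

Stage wet mass = m₀ − payload = 136,000 − 6,850 = 129,150 kg.
Stage dry mass = ε × stage wet mass = 0.154 × 129,150 = 19,889.1 kg.
Burnout mass m_f = stage dry + payload = 19,889.1 + 6,850 = 26,739.1 kg.
From the ideal rocket equation, Δv = v_e · ln(136,000/26,739.1) = 3170.0 × ln(5.086) = 3170.0 × 1.6265 ≈ 5156 m/s.

Δv ≈ 5160 m/s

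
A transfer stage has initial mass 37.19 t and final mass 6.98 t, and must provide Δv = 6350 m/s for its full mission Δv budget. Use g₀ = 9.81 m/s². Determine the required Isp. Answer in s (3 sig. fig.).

Isp ≈ 387 s

ln(m₀/m_f) = ln(37190/6980) = ln(5.328) = 1.6730.
From the ideal rocket equation, v_e = Δv / ln(m₀/m_f) = 6350 / 1.6730 = 3795.6 m/s.
Isp = v_e / g₀ = 3795.6 / 9.81 = 386.9 s.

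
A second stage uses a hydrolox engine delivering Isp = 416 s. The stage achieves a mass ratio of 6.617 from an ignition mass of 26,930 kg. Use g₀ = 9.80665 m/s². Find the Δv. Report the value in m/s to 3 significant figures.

v_e = Isp · g₀ = 416 × 9.80665 = 4079.6 m/s.
Rocket equation: Δv = v_e · ln(6.617) = 4079.6 × 1.8896 ≈ 7708.9 m/s.

Δv ≈ 7710 m/s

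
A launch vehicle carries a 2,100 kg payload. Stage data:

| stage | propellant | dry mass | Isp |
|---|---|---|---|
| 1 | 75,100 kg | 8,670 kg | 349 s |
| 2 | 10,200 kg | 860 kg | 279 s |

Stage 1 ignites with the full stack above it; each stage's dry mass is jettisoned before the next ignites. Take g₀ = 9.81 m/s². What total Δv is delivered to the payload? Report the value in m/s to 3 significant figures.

Ignition mass of stage 1 = 75,100+8,670 + 10,200+860 + 2,100 = 96,930 kg.
Stage 1: m₀ = 96,930 kg, m_f = 96,930 − 75,100 = 21,830 kg; Δv = 349×9.81×ln(4.44) = 3423.7×1.4907 ≈ 5104 m/s.
Stage 2: m₀ = 13,160 kg, m_f = 13,160 − 10,200 = 2,960 kg; Δv = 279×9.81×ln(4.446) = 2737.0×1.4920 ≈ 4084 m/s.
Total Δv = 5104 + 4084 = 9188 m/s.

Δv ≈ 9190 m/s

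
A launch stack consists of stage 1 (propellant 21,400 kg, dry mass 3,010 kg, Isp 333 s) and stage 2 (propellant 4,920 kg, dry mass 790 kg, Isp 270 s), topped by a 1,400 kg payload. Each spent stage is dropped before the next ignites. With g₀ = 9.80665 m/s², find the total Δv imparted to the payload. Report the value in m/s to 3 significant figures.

Δv ≈ 6830 m/s

Ignition mass of stage 1 = 21,400+3,010 + 4,920+790 + 1,400 = 31,520 kg.
Stage 1: m₀ = 31,520 kg, m_f = 31,520 − 21,400 = 10,120 kg; Δv = 333×9.80665×ln(3.115) = 3265.6×1.1361 ≈ 3710 m/s.
Stage 2: m₀ = 7,110 kg, m_f = 7,110 − 4,920 = 2,190 kg; Δv = 270×9.80665×ln(3.247) = 2647.8×1.1776 ≈ 3118 m/s.
Total Δv = 3710 + 3118 = 6828 m/s.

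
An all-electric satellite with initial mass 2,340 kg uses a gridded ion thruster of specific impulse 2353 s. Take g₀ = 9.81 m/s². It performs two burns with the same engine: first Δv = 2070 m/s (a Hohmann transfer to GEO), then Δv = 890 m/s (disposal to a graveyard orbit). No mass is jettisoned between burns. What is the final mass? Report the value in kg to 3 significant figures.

v_e = Isp · g₀ = 2353 × 9.81 = 23082.9 m/s.
After the first burn: m = 2340 × exp(−2070/23082.9) = 2340 × 0.91423 = 2,139.3 kg.
After the second burn: m = 2,139.3 × exp(−890/23082.9) = 2,139.3 × 0.96218 = 2,058.39 kg.

final mass ≈ 2060 kg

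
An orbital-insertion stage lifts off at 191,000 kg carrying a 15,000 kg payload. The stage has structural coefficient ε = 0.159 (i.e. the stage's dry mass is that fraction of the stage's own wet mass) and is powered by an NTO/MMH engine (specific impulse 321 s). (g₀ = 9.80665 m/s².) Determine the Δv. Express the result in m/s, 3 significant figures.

Δv ≈ 4690 m/s

Stage wet mass = m₀ − payload = 191,000 − 15,000 = 176,000 kg.
Stage dry mass = ε × stage wet mass = 0.159 × 176,000 = 27,984 kg.
Burnout mass m_f = stage dry + payload = 27,984 + 15,000 = 42,984 kg.
v_e = Isp · g₀ = 321 × 9.80665 = 3147.9 m/s.
Δv = v_e · ln(191,000/42,984) = 3147.9 × ln(4.444) = 3147.9 × 1.4914 ≈ 4695 m/s.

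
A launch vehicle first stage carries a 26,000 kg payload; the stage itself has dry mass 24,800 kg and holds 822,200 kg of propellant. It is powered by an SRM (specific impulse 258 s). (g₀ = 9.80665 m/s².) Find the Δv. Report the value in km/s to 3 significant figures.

Δv ≈ 7.20 km/s

v_e = Isp · g₀ = 258 × 9.80665 = 2530.1 m/s.
m₀ = payload + dry + propellant = 26,000 + 24,800 + 822,200 = 873,000 kg.
m_f = payload + dry = 26,000 + 24,800 = 50,800 kg.
Δv = v_e · ln(m₀/m_f) = 2530.1 × ln(17.19) = 2530.1 × 2.8440 ≈ 7195.7 m/s.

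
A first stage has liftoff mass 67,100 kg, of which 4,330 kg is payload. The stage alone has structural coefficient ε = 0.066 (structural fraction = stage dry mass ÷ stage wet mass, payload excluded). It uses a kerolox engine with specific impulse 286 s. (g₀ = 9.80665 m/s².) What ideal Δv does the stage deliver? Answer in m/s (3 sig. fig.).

Δv ≈ 5800 m/s

Stage wet mass = m₀ − payload = 67,100 − 4,330 = 62,770 kg.
Stage dry mass = ε × stage wet mass = 0.066 × 62,770 = 4,142.82 kg.
Burnout mass m_f = stage dry + payload = 4,142.82 + 4,330 = 8,472.82 kg.
v_e = Isp · g₀ = 286 × 9.80665 = 2804.7 m/s.
By the Tsiolkovsky rocket equation, Δv = v_e · ln(67,100/8,472.82) = 2804.7 × ln(7.919) = 2804.7 × 2.0693 ≈ 5804 m/s.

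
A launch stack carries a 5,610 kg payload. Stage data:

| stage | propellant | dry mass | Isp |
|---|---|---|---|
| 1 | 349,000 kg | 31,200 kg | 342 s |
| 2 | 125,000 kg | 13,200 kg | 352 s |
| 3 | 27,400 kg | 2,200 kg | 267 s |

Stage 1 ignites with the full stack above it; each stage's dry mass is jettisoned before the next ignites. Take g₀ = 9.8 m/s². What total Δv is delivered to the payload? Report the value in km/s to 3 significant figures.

Δv ≈ 11.7 km/s

Ignition mass of stage 1 = 349,000+31,200 + 125,000+13,200 + 27,400+2,200 + 5,610 = 553,610 kg.
Stage 1: m₀ = 553,610 kg, m_f = 553,610 − 349,000 = 204,610 kg; Δv = 342×9.8×ln(2.706) = 3351.6×0.9954 ≈ 3336 m/s.
Stage 2: m₀ = 173,410 kg, m_f = 173,410 − 125,000 = 48,410 kg; Δv = 352×9.8×ln(3.582) = 3449.6×1.2760 ≈ 4402 m/s.
Stage 3: m₀ = 35,210 kg, m_f = 35,210 − 27,400 = 7,810 kg; Δv = 267×9.8×ln(4.508) = 2616.6×1.5059 ≈ 3940 m/s.
Total Δv = 3336 + 4402 + 3940 = 11678 m/s.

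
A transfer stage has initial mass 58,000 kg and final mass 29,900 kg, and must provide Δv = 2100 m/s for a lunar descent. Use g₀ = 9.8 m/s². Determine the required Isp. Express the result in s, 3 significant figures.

Isp ≈ 323 s

ln(m₀/m_f) = ln(58000/29900) = ln(1.94) = 0.6626.
By the Tsiolkovsky rocket equation, v_e = Δv / ln(m₀/m_f) = 2100 / 0.6626 = 3169.4 m/s.
Isp = v_e / g₀ = 3169.4 / 9.8 = 323.4 s.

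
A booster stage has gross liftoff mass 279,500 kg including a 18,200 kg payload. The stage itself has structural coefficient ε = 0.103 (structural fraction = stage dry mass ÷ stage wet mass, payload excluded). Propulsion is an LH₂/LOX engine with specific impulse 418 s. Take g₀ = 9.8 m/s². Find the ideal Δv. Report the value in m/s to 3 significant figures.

Stage wet mass = m₀ − payload = 279,500 − 18,200 = 261,300 kg.
Stage dry mass = ε × stage wet mass = 0.103 × 261,300 = 26,913.9 kg.
Burnout mass m_f = stage dry + payload = 26,913.9 + 18,200 = 45,113.9 kg.
v_e = Isp · g₀ = 418 × 9.8 = 4096.4 m/s.
Rocket equation: Δv = v_e · ln(279,500/45,113.9) = 4096.4 × ln(6.195) = 4096.4 × 1.8238 ≈ 7471 m/s.

Δv ≈ 7470 m/s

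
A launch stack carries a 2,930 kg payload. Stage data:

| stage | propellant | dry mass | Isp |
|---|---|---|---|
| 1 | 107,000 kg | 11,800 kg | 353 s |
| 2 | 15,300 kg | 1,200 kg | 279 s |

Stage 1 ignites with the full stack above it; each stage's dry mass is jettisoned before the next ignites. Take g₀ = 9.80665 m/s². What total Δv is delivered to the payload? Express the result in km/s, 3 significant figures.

Δv ≈ 9.39 km/s

Ignition mass of stage 1 = 107,000+11,800 + 15,300+1,200 + 2,930 = 138,230 kg.
Stage 1: m₀ = 138,230 kg, m_f = 138,230 − 107,000 = 31,230 kg; Δv = 353×9.80665×ln(4.426) = 3461.7×1.4875 ≈ 5149 m/s.
Stage 2: m₀ = 19,430 kg, m_f = 19,430 − 15,300 = 4,130 kg; Δv = 279×9.80665×ln(4.705) = 2736.1×1.5485 ≈ 4237 m/s.
Total Δv = 5149 + 4237 = 9386 m/s.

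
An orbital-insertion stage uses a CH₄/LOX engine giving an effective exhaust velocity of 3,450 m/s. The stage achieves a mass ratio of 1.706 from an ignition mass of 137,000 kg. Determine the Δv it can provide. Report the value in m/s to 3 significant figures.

Δv ≈ 1840 m/s

From the ideal rocket equation, Δv = v_e · ln(1.706) = 3450.0 × 0.5342 ≈ 1842.8 m/s.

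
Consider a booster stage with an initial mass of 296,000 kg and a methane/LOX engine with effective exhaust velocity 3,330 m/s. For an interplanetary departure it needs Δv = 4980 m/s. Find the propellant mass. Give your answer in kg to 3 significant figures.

By the Tsiolkovsky rocket equation, m₀/m_f = exp(Δv / v_e) = exp(4980 / 3330.0) = exp(1.4955) = 4.4615.
m_f = 296,000 / 4.4615 = 66,345.4 kg, so propellant = m₀ − m_f = 296,000 − 66,345.4 = 229,654.6 kg.

propellant mass ≈ 230000 kg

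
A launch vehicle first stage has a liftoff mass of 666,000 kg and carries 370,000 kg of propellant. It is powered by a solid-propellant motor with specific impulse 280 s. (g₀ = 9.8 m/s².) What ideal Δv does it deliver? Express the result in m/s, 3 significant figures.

Δv ≈ 2230 m/s

v_e = Isp · g₀ = 280 × 9.8 = 2744.0 m/s.
m_f = m₀ − m_prop = 666,000 − 370,000 = 296,000 kg.
Δv = v_e · ln(m₀/m_f) = 2744.0 × ln(2.25) = 2744.0 × 0.8109 ≈ 2225.2 m/s.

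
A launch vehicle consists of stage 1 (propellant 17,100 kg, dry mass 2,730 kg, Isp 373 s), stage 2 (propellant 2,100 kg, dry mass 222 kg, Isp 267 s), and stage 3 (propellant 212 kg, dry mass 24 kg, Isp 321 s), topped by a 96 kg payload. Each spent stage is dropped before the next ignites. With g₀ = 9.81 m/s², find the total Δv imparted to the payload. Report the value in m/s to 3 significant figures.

Δv ≈ 12500 m/s

Ignition mass of stage 1 = 17,100+2,730 + 2,100+222 + 212+24 + 96 = 22,484 kg.
Stage 1: m₀ = 22,484 kg, m_f = 22,484 − 17,100 = 5,384 kg; Δv = 373×9.81×ln(4.176) = 3659.1×1.4294 ≈ 5230 m/s.
Stage 2: m₀ = 2,654 kg, m_f = 2,654 − 2,100 = 554 kg; Δv = 267×9.81×ln(4.791) = 2619.3×1.5667 ≈ 4104 m/s.
Stage 3: m₀ = 332 kg, m_f = 332 − 212 = 120 kg; Δv = 321×9.81×ln(2.767) = 3149.0×1.0176 ≈ 3205 m/s.
Total Δv = 5230 + 4104 + 3205 = 12539 m/s.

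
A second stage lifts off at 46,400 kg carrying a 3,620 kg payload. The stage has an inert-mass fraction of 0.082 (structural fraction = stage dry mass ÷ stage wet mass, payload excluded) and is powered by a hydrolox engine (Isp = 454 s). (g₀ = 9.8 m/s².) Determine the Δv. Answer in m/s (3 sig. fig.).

Δv ≈ 8330 m/s

Stage wet mass = m₀ − payload = 46,400 − 3,620 = 42,780 kg.
Stage dry mass = ε × stage wet mass = 0.082 × 42,780 = 3,507.96 kg.
Burnout mass m_f = stage dry + payload = 3,507.96 + 3,620 = 7,127.96 kg.
v_e = Isp · g₀ = 454 × 9.8 = 4449.2 m/s.
Rocket equation: Δv = v_e · ln(46,400/7,127.96) = 4449.2 × ln(6.51) = 4449.2 × 1.8733 ≈ 8335 m/s.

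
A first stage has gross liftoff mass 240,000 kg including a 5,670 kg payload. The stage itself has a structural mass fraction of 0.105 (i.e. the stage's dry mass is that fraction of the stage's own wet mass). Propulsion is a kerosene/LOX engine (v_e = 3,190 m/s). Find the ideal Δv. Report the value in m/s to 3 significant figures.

Stage wet mass = m₀ − payload = 240,000 − 5,670 = 234,330 kg.
Stage dry mass = ε × stage wet mass = 0.105 × 234,330 = 24,604.7 kg.
Burnout mass m_f = stage dry + payload = 24,604.7 + 5,670 = 30,274.7 kg.
Δv = v_e · ln(240,000/30,274.7) = 3190.0 × ln(7.927) = 3190.0 × 2.0703 ≈ 6604 m/s.

Δv ≈ 6600 m/s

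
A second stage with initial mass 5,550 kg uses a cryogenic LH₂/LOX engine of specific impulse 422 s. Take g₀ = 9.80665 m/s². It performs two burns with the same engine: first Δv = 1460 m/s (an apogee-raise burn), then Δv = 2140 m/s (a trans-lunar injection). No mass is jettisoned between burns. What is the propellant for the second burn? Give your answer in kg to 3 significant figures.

propellant for the second burn ≈ 1570 kg

v_e = Isp · g₀ = 422 × 9.80665 = 4138.4 m/s.
After the first burn: m = 5550 × exp(−1460/4138.4) = 5550 × 0.70272 = 3,900.1 kg.
After the second burn: m = 3,900.1 × exp(−2140/4138.4) = 3,900.1 × 0.59624 = 2,325.4 kg.
Second-burn propellant = 3,900.1 − 2,325.4 = 1,574.7 kg.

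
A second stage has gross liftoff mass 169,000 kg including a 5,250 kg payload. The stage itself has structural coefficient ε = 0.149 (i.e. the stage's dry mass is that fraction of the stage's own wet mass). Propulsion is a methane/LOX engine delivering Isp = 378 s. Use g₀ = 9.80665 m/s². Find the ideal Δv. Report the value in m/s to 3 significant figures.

Δv ≈ 6450 m/s

Stage wet mass = m₀ − payload = 169,000 − 5,250 = 163,750 kg.
Stage dry mass = ε × stage wet mass = 0.149 × 163,750 = 24,398.8 kg.
Burnout mass m_f = stage dry + payload = 24,398.8 + 5,250 = 29,648.8 kg.
v_e = Isp · g₀ = 378 × 9.80665 = 3706.9 m/s.
By the Tsiolkovsky rocket equation, Δv = v_e · ln(169,000/29,648.8) = 3706.9 × ln(5.7) = 3706.9 × 1.7405 ≈ 6452 m/s.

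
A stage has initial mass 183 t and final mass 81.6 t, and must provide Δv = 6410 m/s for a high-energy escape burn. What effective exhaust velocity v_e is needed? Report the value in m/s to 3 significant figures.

v_e ≈ 7940 m/s

ln(m₀/m_f) = ln(183000/81600) = ln(2.243) = 0.8077.
v_e = Δv / ln(m₀/m_f) = 6410 / 0.8077 = 7936.5 m/s.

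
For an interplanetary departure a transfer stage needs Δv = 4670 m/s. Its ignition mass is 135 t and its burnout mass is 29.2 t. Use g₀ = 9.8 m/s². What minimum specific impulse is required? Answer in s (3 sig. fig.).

Isp ≈ 311 s

ln(m₀/m_f) = ln(135000/29200) = ln(4.623) = 1.5311.
By the Tsiolkovsky rocket equation, v_e = Δv / ln(m₀/m_f) = 4670 / 1.5311 = 3050.1 m/s.
Isp = v_e / g₀ = 3050.1 / 9.8 = 311.2 s.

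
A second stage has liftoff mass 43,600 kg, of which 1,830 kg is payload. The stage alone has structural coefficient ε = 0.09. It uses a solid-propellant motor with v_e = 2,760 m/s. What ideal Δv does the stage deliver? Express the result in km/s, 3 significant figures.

Stage wet mass = m₀ − payload = 43,600 − 1,830 = 41,770 kg.
Stage dry mass = ε × stage wet mass = 0.09 × 41,770 = 3,759.3 kg.
Burnout mass m_f = stage dry + payload = 3,759.3 + 1,830 = 5,589.3 kg.
By the Tsiolkovsky rocket equation, Δv = v_e · ln(43,600/5,589.3) = 2760.0 × ln(7.801) = 2760.0 × 2.0542 ≈ 5670 m/s.

Δv ≈ 5.67 km/s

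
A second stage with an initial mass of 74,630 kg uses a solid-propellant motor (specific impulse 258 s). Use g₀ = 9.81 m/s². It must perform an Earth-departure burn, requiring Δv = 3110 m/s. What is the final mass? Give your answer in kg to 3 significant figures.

v_e = Isp · g₀ = 258 × 9.81 = 2531.0 m/s.
m₀/m_f = exp(Δv / v_e) = exp(3110 / 2531.0) = exp(1.2288) = 3.4170.
m_f = m₀ / 3.4170 = 74,630 / 3.4170 = 21,840.8 kg.

final mass ≈ 21800 kg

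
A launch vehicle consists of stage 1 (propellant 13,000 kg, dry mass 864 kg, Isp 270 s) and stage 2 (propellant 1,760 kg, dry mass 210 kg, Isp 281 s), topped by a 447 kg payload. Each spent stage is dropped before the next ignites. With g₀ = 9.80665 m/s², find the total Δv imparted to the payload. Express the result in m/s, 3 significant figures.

Δv ≈ 7830 m/s

Ignition mass of stage 1 = 13,000+864 + 1,760+210 + 447 = 16,281 kg.
Stage 1: m₀ = 16,281 kg, m_f = 16,281 − 13,000 = 3,281 kg; Δv = 270×9.80665×ln(4.962) = 2647.8×1.6019 ≈ 4241 m/s.
Stage 2: m₀ = 2,417 kg, m_f = 2,417 − 1,760 = 657 kg; Δv = 281×9.80665×ln(3.679) = 2755.7×1.3026 ≈ 3590 m/s.
Total Δv = 4241 + 3590 = 7831 m/s.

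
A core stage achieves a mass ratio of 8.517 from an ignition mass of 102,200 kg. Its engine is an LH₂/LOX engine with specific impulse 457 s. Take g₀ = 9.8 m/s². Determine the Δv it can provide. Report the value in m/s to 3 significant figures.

Δv ≈ 9590 m/s

v_e = Isp · g₀ = 457 × 9.8 = 4478.6 m/s.
Δv = v_e · ln(8.517) = 4478.6 × 2.1421 ≈ 9593.4 m/s.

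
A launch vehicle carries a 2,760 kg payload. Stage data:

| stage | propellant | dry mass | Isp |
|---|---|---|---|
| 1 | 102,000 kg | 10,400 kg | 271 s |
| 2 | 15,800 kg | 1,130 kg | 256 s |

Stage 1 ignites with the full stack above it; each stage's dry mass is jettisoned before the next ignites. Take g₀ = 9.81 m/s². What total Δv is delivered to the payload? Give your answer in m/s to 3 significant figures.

Δv ≈ 8010 m/s

Ignition mass of stage 1 = 102,000+10,400 + 15,800+1,130 + 2,760 = 132,090 kg.
Stage 1: m₀ = 132,090 kg, m_f = 132,090 − 102,000 = 30,090 kg; Δv = 271×9.81×ln(4.39) = 2658.5×1.4793 ≈ 3933 m/s.
Stage 2: m₀ = 19,690 kg, m_f = 19,690 − 15,800 = 3,890 kg; Δv = 256×9.81×ln(5.062) = 2511.4×1.6217 ≈ 4073 m/s.
Total Δv = 3933 + 4073 = 8006 m/s.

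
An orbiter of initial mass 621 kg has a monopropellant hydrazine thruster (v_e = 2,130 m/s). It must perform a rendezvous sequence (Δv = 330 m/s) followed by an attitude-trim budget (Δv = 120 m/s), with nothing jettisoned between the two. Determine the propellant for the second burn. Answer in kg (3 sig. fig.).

propellant for the second burn ≈ 29.1 kg

After the first burn: m = 621 × exp(−330/2130.0) = 621 × 0.85648 = 531.874 kg.
After the second burn: m = 531.874 × exp(−120/2130.0) = 531.874 × 0.94522 = 502.738 kg.
Second-burn propellant = 531.874 − 502.738 = 29.136 kg.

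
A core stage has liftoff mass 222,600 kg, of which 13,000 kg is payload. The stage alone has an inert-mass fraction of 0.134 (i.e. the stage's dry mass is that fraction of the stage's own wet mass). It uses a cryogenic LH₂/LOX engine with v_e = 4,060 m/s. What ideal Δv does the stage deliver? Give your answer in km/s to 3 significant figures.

Δv ≈ 6.86 km/s

Stage wet mass = m₀ − payload = 222,600 − 13,000 = 209,600 kg.
Stage dry mass = ε × stage wet mass = 0.134 × 209,600 = 28,086.4 kg.
Burnout mass m_f = stage dry + payload = 28,086.4 + 13,000 = 41,086.4 kg.
Δv = v_e · ln(222,600/41,086.4) = 4060.0 × ln(5.418) = 4060.0 × 1.6897 ≈ 6860 m/s.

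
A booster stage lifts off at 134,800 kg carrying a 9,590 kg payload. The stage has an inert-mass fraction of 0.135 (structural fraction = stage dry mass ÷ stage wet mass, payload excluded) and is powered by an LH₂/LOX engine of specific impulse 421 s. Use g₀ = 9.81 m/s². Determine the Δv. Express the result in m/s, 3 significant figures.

Δv ≈ 6720 m/s

Stage wet mass = m₀ − payload = 134,800 − 9,590 = 125,210 kg.
Stage dry mass = ε × stage wet mass = 0.135 × 125,210 = 16,903.4 kg.
Burnout mass m_f = stage dry + payload = 16,903.4 + 9,590 = 26,493.4 kg.
v_e = Isp · g₀ = 421 × 9.81 = 4130.0 m/s.
By the Tsiolkovsky rocket equation, Δv = v_e · ln(134,800/26,493.4) = 4130.0 × ln(5.088) = 4130.0 × 1.6269 ≈ 6719 m/s.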